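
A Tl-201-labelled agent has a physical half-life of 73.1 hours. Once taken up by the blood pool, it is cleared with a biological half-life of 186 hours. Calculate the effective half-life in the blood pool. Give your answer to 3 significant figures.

52.5 hours

1/t_eff = 1/t_phys + 1/t_biol = 1/73.1 + 1/186 = 0.019056 per hour.
t_eff = 73.1 × 186 / (73.1 + 186) ≈ 52.476 hours.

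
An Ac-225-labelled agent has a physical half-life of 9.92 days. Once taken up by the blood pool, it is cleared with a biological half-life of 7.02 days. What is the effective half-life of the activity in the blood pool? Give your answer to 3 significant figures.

1/t_eff = 1/t_phys + 1/t_biol = 1/9.92 + 1/7.02 = 0.24326 per day.
t_eff = 9.92 × 7.02 / (9.92 + 7.02) ≈ 4.1109 days.

4.11 days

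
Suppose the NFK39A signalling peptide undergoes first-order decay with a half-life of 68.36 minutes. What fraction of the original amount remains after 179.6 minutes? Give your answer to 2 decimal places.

n = 179.6/68.36 ≈ 2.6273 half-lives.
Fraction remaining = (1/2)^2.6273 ≈ 0.16185.

0.16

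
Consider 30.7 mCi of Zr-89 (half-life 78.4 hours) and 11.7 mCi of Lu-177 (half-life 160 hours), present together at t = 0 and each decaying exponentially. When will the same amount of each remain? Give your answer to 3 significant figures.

214 hours

Set 30.7·(1/2)^(t/78.4) = 11.7·(1/2)^(t/160).
Taking log₂: log₂(30.7/11.7) = t·(1/78.4 − 1/160).
log₂(2.6239) = 1.3917; 1/78.4 − 1/160 = 0.0065051.
t = 1.3917 / 0.0065051 ≈ 213.94 hours.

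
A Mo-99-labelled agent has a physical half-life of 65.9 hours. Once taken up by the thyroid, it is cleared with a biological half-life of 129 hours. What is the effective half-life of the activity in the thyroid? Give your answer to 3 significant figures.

43.6 hours

1/t_eff = 1/t_phys + 1/t_biol = 1/65.9 + 1/129 = 0.022926 per hour.
t_eff = 65.9 × 129 / (65.9 + 129) ≈ 43.618 hours.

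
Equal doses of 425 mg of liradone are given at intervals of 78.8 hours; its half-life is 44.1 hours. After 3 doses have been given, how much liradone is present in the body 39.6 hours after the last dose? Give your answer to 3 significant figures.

313 mg

The 3 doses were given 197.2, 118.4, 39.6 hours ago.
Total = 425·(1/2)^(197.2/44.1) + 425·(1/2)^(118.4/44.1) + 425·(1/2)^(39.6/44.1)
      = 19.155 + 66.097 + 228.07 ≈ 313.33 mg.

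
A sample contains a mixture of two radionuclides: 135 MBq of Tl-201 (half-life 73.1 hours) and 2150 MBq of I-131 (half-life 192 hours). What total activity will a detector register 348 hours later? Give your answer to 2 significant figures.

620 MBq

Tl-201: 135 × (1/2)^(348/73.1) = 135 × (1/2)^4.7606 ≈ 4.9802 MBq.
I-131: 2150 × (1/2)^(348/192) = 2150 × (1/2)^1.8125 ≈ 612.1 MBq.
Total = 4.9802 + 612.1 ≈ 617.08 MBq.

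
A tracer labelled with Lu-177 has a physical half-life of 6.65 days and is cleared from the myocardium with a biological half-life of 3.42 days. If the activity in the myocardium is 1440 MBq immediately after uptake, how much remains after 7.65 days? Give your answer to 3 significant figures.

1/t_eff = 1/t_phys + 1/t_biol = 1/6.65 + 1/3.42 = 0.44277 per day.
t_eff = 6.65 × 3.42 / (6.65 + 3.42) ≈ 2.2585 days.
Remaining = 1440 × (1/2)^(7.65/2.2585) = 1440 × (1/2)^3.3872 ≈ 137.63 MBq.

138 MBq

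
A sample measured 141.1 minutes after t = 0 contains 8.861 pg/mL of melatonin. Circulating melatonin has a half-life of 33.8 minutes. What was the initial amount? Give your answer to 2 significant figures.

160 pg/mL

Number of half-lives elapsed: n = 141.1/33.8 ≈ 4.1746.
A₀ = A × 2^n = 8.861 × 2^4.1746 = 8.861 × 18.058 ≈ 160.01 pg/mL.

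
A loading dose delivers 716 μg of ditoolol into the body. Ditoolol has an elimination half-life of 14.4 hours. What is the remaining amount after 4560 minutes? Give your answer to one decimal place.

Convert the elapsed time: 4560 minutes = 76 hours.
Number of half-lives: n = 76/14.4 ≈ 5.2778.
Remaining = 716 × (1/2)^5.2778 = 716 × 0.025777 ≈ 18.456 μg.

18.5 μg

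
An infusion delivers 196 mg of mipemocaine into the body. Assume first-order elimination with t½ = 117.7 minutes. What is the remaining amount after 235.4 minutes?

Elapsed time is 2 half-lives (235.4/117.7).
Each half-life halves the amount: 196 × (1/2)^2 = 196/4 = 49 mg.

49 mg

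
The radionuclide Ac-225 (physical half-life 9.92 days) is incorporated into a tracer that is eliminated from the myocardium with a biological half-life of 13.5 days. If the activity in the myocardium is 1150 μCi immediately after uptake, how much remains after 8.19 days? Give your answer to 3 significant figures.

426 μCi

1/t_eff = 1/t_phys + 1/t_biol = 1/9.92 + 1/13.5 = 0.17488 per day.
t_eff = 9.92 × 13.5 / (9.92 + 13.5) ≈ 5.7182 days.
Remaining = 1150 × (1/2)^(8.19/5.7182) = 1150 × (1/2)^1.4323 ≈ 426.13 μCi.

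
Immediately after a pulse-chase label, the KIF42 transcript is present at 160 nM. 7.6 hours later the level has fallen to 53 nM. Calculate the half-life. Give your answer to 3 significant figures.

4.77 hours

A/A₀ = 53/160 ≈ 0.33125.
n = log₂(3.0189) ≈ 1.594 half-lives elapsed in 7.6 hours.
t½ = 7.6/1.594 ≈ 4.7679 hours.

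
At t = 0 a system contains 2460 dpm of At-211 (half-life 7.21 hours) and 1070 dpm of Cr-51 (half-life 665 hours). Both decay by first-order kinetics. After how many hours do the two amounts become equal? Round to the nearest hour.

Set 2460·(1/2)^(t/7.21) = 1070·(1/2)^(t/665).
Taking log₂: log₂(2460/1070) = t·(1/7.21 − 1/665).
log₂(2.2991) = 1.201; 1/7.21 − 1/665 = 0.13719.
t = 1.201 / 0.13719 ≈ 8.7545 hours.

9 hours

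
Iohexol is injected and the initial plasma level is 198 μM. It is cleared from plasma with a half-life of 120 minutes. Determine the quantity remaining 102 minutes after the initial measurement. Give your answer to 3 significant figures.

Number of half-lives: n = 102/120 ≈ 0.85.
Remaining = 198 × (1/2)^0.85 = 198 × 0.55478 ≈ 109.85 μM.

110 μM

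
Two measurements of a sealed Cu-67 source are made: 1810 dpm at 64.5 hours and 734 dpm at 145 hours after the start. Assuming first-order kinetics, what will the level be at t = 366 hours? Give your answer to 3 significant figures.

61.6 dpm

Over Δt = 145 − 64.5 = 80.5 hours, the level fell by a factor of 1810/734 ≈ 2.4659.
n = log₂(2.4659) ≈ 1.3021 half-lives, so t½ = 80.5/1.3021 ≈ 61.821 hours.
From t = 145 to t = 366: 734 × (1/2)^((366−145)/61.821) ≈ 61.599 dpm.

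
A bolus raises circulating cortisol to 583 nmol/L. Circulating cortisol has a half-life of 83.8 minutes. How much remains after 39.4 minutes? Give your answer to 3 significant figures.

421 nmol/L

Number of half-lives: n = 39.4/83.8 ≈ 0.47017.
Remaining = 583 × (1/2)^0.47017 = 583 × 0.72188 ≈ 420.86 nmol/L.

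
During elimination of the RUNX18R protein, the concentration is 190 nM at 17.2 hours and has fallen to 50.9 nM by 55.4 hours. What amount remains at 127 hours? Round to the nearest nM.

4 nM

Over Δt = 55.4 − 17.2 = 38.2 hours, the level fell by a factor of 190/50.9 ≈ 3.7328.
n = log₂(3.7328) ≈ 1.9003 half-lives, so t½ = 38.2/1.9003 ≈ 20.102 hours.
From t = 55.4 to t = 127: 50.9 × (1/2)^((127−55.4)/20.102) ≈ 4.3105 nM.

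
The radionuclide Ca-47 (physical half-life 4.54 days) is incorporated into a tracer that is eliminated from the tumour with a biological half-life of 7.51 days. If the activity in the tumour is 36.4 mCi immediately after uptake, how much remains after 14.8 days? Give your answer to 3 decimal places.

1/t_eff = 1/t_phys + 1/t_biol = 1/4.54 + 1/7.51 = 0.35342 per day.
t_eff = 4.54 × 7.51 / (4.54 + 7.51) ≈ 2.8295 days.
Remaining = 36.4 × (1/2)^(14.8/2.8295) = 36.4 × (1/2)^5.2306 ≈ 0.96946 mCi.

0.969 mCi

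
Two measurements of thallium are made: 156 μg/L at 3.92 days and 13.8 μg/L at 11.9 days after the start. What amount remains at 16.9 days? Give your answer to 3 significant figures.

Over Δt = 11.9 − 3.92 = 7.98 days, the level fell by a factor of 156/13.8 ≈ 11.304.
n = log₂(11.304) ≈ 3.4988 half-lives, so t½ = 7.98/3.4988 ≈ 2.2808 days.
From t = 11.9 to t = 16.9: 13.8 × (1/2)^((16.9−11.9)/2.2808) ≈ 3.0196 μg/L.

3.02 μg/L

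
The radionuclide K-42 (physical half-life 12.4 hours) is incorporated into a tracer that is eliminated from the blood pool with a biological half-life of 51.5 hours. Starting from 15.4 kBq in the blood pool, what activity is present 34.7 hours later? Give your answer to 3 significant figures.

1/t_eff = 1/t_phys + 1/t_biol = 1/12.4 + 1/51.5 = 0.10006 per hour.
t_eff = 12.4 × 51.5 / (12.4 + 51.5) ≈ 9.9937 hours.
Remaining = 15.4 × (1/2)^(34.7/9.9937) = 15.4 × (1/2)^3.4722 ≈ 1.3877 kBq.

1.39 kBq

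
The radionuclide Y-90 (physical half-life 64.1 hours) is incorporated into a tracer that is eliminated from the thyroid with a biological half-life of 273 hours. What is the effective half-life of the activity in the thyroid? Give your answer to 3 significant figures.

51.9 hours

1/t_eff = 1/t_phys + 1/t_biol = 1/64.1 + 1/273 = 0.019264 per hour.
t_eff = 64.1 × 273 / (64.1 + 273) ≈ 51.911 hours.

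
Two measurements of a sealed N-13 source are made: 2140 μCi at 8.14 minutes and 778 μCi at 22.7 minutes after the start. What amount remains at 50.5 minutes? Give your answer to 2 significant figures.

110 μCi

Over Δt = 22.7 − 8.14 = 14.56 minutes, the level fell by a factor of 2140/778 ≈ 2.7506.
n = log₂(2.7506) ≈ 1.4598 half-lives, so t½ = 14.56/1.4598 ≈ 9.9742 minutes.
From t = 22.7 to t = 50.5: 778 × (1/2)^((50.5−22.7)/9.9742) ≈ 112.71 μCi.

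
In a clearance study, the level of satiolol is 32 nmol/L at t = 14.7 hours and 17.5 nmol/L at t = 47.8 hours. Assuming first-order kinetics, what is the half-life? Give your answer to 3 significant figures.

38.0 hours

Over Δt = 47.8 − 14.7 = 33.1 hours, the level fell by a factor of 32/17.5 ≈ 1.8286.
n = log₂(1.8286) ≈ 0.87072 half-lives, so t½ = 33.1/0.87072 ≈ 38.015 hours.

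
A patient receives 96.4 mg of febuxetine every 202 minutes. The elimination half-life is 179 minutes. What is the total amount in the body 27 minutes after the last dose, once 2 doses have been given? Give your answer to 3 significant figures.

127 mg

The 2 doses were given 229, 27 minutes ago.
Total = 96.4·(1/2)^(229/179) + 96.4·(1/2)^(27/179)
      = 39.716 + 86.83 ≈ 126.55 mg.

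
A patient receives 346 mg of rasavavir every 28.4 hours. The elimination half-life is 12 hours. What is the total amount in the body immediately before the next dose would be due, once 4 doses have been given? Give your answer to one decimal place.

83.1 mg

The 4 doses were given 113.6, 85.2, 56.8, 28.4 hours ago.
Total = 346·(1/2)^(113.6/12) + 346·(1/2)^(85.2/12) + 346·(1/2)^(56.8/12) + 346·(1/2)^(28.4/12)
      = 0.48902 + 2.5221 + 13.008 + 67.087 ≈ 83.106 mg.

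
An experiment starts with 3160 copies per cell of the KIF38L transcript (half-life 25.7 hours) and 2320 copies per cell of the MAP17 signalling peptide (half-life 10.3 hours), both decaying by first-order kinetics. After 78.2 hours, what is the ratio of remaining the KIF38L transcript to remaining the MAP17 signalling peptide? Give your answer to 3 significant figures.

KIF38L transcript: 3160 × (1/2)^(78.2/25.7) = 3160 × (1/2)^3.0428 ≈ 383.45 copies per cell.
MAP17 signalling peptide: 2320 × (1/2)^(78.2/10.3) = 2320 × (1/2)^7.5922 ≈ 12.023 copies per cell.
Ratio ≈ 383.45 / 12.023 ≈ 31.894.

31.9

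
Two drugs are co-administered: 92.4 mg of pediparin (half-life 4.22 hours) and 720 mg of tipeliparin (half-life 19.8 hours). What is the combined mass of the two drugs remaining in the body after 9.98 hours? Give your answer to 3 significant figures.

526 mg

pediparin: 92.4 × (1/2)^(9.98/4.22) = 92.4 × (1/2)^2.3649 ≈ 17.937 mg.
tipeliparin: 720 × (1/2)^(9.98/19.8) = 720 × (1/2)^0.50404 ≈ 507.69 mg.
Total = 17.937 + 507.69 ≈ 525.63 mg.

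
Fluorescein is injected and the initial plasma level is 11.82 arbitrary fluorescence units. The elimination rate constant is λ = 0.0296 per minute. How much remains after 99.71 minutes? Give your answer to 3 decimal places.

0.618 arbitrary fluorescence units

t½ = ln 2 / λ = 0.69315 / 0.0296 ≈ 23.417 minutes.
Number of half-lives: n = 99.71/23.417 ≈ 4.258.
Remaining = 11.82 × (1/2)^4.258 = 11.82 × 0.052266 ≈ 0.61778 arbitrary fluorescence units.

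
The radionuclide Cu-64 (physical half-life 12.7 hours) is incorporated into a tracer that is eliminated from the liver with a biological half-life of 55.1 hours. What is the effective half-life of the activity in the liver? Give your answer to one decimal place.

1/t_eff = 1/t_phys + 1/t_biol = 1/12.7 + 1/55.1 = 0.096889 per hour.
t_eff = 12.7 × 55.1 / (12.7 + 55.1) ≈ 10.321 hours.

10.3 hours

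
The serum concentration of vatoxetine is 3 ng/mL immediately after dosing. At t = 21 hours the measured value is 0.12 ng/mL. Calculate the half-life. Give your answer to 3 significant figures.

A/A₀ = 0.12/3 ≈ 0.04.
n = log₂(25) ≈ 4.6439 half-lives elapsed in 21 hours.
t½ = 21/4.6439 ≈ 4.5221 hours.

4.52 hours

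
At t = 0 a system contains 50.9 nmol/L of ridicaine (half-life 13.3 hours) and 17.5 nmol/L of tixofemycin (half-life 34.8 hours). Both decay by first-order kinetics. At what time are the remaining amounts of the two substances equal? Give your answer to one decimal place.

Set 50.9·(1/2)^(t/13.3) = 17.5·(1/2)^(t/34.8).
Taking log₂: log₂(50.9/17.5) = t·(1/13.3 − 1/34.8).
log₂(2.9086) = 1.5403; 1/13.3 − 1/34.8 = 0.046452.
t = 1.5403 / 0.046452 ≈ 33.159 hours.

33.2 hours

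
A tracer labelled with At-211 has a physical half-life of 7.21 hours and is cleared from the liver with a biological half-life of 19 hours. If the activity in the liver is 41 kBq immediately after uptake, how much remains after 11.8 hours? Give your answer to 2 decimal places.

1/t_eff = 1/t_phys + 1/t_biol = 1/7.21 + 1/19 = 0.19133 per hour.
t_eff = 7.21 × 19 / (7.21 + 19) ≈ 5.2266 hours.
Remaining = 41 × (1/2)^(11.8/5.2266) = 41 × (1/2)^2.2577 ≈ 8.5735 kBq.

8.57 kBq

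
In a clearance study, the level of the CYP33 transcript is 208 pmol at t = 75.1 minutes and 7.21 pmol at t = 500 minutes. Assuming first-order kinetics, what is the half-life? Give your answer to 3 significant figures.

Over Δt = 500 − 75.1 = 424.9 minutes, the level fell by a factor of 208/7.21 ≈ 28.849.
n = log₂(28.849) ≈ 4.8504 half-lives, so t½ = 424.9/4.8504 ≈ 87.6 minutes.

87.6 minutes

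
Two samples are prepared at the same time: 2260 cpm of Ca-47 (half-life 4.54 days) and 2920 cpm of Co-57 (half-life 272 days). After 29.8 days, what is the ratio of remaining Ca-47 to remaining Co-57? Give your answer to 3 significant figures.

0.00883

Ca-47: 2260 × (1/2)^(29.8/4.54) = 2260 × (1/2)^6.5639 ≈ 23.888 cpm.
Co-57: 2920 × (1/2)^(29.8/272) = 2920 × (1/2)^0.10956 ≈ 2706.5 cpm.
Ratio ≈ 23.888 / 2706.5 ≈ 0.0088264.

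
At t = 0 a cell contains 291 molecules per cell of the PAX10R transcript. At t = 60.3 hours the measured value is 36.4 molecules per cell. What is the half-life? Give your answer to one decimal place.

20.1 hours

A/A₀ = 36.4/291 ≈ 0.12509.
n = log₂(7.9945) ≈ 2.999 half-lives elapsed in 60.3 hours.
t½ = 60.3/2.999 ≈ 20.107 hours.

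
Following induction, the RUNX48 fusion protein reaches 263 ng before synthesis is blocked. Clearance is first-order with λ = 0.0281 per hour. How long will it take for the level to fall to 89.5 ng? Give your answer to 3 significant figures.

38.4 hours

t½ = ln 2 / λ = 0.69315 / 0.0281 ≈ 24.667 hours.
Fraction remaining = 89.5/263 ≈ 0.3403.
n = log₂(263/89.5) = ln(2.9385)/ln 2 ≈ 1.5551 half-lives.
t = n × t½ = 1.5551 × 24.667 ≈ 38.36 hours.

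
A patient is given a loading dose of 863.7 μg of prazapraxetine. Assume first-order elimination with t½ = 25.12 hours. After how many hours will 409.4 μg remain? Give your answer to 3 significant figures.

Fraction remaining = 409.4/863.7 ≈ 0.47401.
n = log₂(863.7/409.4) = ln(2.1097)/ln 2 ≈ 1.077 half-lives.
t = n × t½ = 1.077 × 25.12 ≈ 27.055 hours.

27.1 hours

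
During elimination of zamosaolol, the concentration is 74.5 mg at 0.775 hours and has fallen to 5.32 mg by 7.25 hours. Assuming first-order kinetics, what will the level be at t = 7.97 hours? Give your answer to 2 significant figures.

Over Δt = 7.25 − 0.775 = 6.475 hours, the level fell by a factor of 74.5/5.32 ≈ 14.004.
n = log₂(14.004) ≈ 3.8077 half-lives, so t½ = 6.475/3.8077 ≈ 1.7005 hours.
From t = 7.25 to t = 7.97: 5.32 × (1/2)^((7.97−7.25)/1.7005) ≈ 3.9669 mg.

4.0 mg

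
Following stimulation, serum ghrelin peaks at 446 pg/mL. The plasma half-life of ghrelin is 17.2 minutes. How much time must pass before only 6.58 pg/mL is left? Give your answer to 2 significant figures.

Fraction remaining = 6.58/446 ≈ 0.014753.
n = log₂(446/6.58) = ln(67.781)/ln 2 ≈ 6.0828 half-lives.
t = n × t½ = 6.0828 × 17.2 ≈ 104.62 minutes.

100 minutes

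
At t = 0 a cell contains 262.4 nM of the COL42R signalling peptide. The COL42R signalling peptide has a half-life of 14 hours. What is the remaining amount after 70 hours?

8.2 nM

Elapsed time is 5 half-lives (70/14).
Each half-life halves the amount: 262.4 × (1/2)^5 = 262.4/32 = 8.2 nM.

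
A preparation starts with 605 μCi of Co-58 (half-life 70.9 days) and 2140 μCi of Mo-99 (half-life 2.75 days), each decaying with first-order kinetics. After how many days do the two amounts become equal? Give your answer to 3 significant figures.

Set 605·(1/2)^(t/70.9) = 2140·(1/2)^(t/2.75).
Taking log₂: log₂(605/2140) = t·(1/70.9 − 1/2.75).
log₂(0.28271) = -1.8226; 1/70.9 − 1/2.75 = -0.34953.
t = -1.8226 / -0.34953 ≈ 5.2144 days.

5.21 days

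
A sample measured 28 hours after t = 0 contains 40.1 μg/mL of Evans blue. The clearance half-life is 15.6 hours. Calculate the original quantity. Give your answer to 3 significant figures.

139 μg/mL

Number of half-lives elapsed: n = 28/15.6 ≈ 1.7949.
A₀ = A × 2^n = 40.1 × 2^1.7949 = 40.1 × 3.4698 ≈ 139.14 μg/mL.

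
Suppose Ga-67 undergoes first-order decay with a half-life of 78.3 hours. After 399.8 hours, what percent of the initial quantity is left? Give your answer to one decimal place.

2.9%

n = 399.8/78.3 ≈ 5.106 half-lives.
Fraction remaining = (1/2)^5.106 ≈ 0.029036, i.e. 2.9036%.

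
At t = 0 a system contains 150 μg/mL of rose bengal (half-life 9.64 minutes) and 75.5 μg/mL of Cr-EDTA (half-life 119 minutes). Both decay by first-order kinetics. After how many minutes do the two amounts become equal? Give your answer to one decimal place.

10.4 minutes

Set 150·(1/2)^(t/9.64) = 75.5·(1/2)^(t/119).
Taking log₂: log₂(150/75.5) = t·(1/9.64 − 1/119).
log₂(1.9868) = 0.99041; 1/9.64 − 1/119 = 0.095331.
t = 0.99041 / 0.095331 ≈ 10.389 minutes.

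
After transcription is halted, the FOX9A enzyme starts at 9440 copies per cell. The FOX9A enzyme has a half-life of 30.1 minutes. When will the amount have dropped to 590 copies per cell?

120.4 minutes

590/9440 = 1/16, so 4 half-lives have elapsed.
t = 4 × 30.1 = 120.4 minutes.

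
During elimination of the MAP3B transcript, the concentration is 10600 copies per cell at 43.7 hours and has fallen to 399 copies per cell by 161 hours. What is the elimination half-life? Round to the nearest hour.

Over Δt = 161 − 43.7 = 117.3 hours, the level fell by a factor of 10600/399 ≈ 26.566.
n = log₂(26.566) ≈ 4.7315 half-lives, so t½ = 117.3/4.7315 ≈ 24.791 hours.

25 hours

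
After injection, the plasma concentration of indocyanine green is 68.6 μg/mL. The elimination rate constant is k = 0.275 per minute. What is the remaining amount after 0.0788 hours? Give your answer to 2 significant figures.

t½ = ln 2 / k = 0.69315 / 0.275 ≈ 2.5205 minutes.
Convert the elapsed time: 0.0788 hours = 4.728 minutes.
Number of half-lives: n = 4.728/2.5205 ≈ 1.8758.
Remaining = 68.6 × (1/2)^1.8758 = 68.6 × 0.27248 ≈ 18.692 μg/mL.

19 μg/mL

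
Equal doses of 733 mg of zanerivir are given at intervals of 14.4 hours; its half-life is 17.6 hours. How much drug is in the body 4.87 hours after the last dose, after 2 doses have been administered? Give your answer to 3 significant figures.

The 2 doses were given 19.27, 4.87 hours ago.
Total = 733·(1/2)^(19.27/17.6) + 733·(1/2)^(4.87/17.6)
      = 343.17 + 605.07 ≈ 948.24 mg.

948 mg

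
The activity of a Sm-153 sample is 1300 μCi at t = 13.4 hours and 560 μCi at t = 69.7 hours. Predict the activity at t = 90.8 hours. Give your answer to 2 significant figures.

410 μCi

Over Δt = 69.7 − 13.4 = 56.3 hours, the level fell by a factor of 1300/560 ≈ 2.3214.
n = log₂(2.3214) ≈ 1.215 half-lives, so t½ = 56.3/1.215 ≈ 46.337 hours.
From t = 69.7 to t = 90.8: 560 × (1/2)^((90.8−69.7)/46.337) ≈ 408.42 μCi.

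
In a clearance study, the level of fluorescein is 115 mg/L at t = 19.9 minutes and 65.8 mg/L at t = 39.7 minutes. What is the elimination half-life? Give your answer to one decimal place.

24.6 minutes

Over Δt = 39.7 − 19.9 = 19.8 minutes, the level fell by a factor of 115/65.8 ≈ 1.7477.
n = log₂(1.7477) ≈ 0.80547 half-lives, so t½ = 19.8/0.80547 ≈ 24.582 minutes.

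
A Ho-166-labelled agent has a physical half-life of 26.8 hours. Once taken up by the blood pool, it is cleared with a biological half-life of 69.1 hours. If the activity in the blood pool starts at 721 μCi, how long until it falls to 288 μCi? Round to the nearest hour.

1/t_eff = 1/t_phys + 1/t_biol = 1/26.8 + 1/69.1 = 0.051785 per hour.
t_eff = 26.8 × 69.1 / (26.8 + 69.1) ≈ 19.311 hours.
n = log₂(721/288) ≈ 1.3239; t = 1.3239 × 19.311 ≈ 25.566 hours.

26 hours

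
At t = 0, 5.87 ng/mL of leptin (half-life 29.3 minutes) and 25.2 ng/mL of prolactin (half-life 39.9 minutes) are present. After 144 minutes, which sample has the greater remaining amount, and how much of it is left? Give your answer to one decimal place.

prolactin, 2.1 ng/mL

leptin: 5.87 × (1/2)^4.9147 ≈ 0.19461 ng/mL.
prolactin: 25.2 × (1/2)^3.609 ≈ 2.0653 ng/mL.
Prolactin has more remaining, at ≈ 2.0653 ng/mL.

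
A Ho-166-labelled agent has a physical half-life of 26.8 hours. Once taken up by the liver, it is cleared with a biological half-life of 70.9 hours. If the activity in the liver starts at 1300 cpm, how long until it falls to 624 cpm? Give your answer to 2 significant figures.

21 hours

1/t_eff = 1/t_phys + 1/t_biol = 1/26.8 + 1/70.9 = 0.051418 per hour.
t_eff = 26.8 × 70.9 / (26.8 + 70.9) ≈ 19.449 hours.
n = log₂(1300/624) ≈ 1.0589; t = 1.0589 × 19.449 ≈ 20.594 hours.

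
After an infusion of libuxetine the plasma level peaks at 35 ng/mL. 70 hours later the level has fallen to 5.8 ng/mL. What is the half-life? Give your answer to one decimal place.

27.0 hours

A/A₀ = 5.8/35 ≈ 0.16571.
n = log₂(6.0345) ≈ 2.5932 half-lives elapsed in 70 hours.
t½ = 70/2.5932 ≈ 26.993 hours.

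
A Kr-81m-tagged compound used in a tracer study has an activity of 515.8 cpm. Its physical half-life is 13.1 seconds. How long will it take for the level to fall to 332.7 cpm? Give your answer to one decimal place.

8.3 seconds

Fraction remaining = 332.7/515.8 ≈ 0.64502.
n = log₂(515.8/332.7) = ln(1.5503)/ln 2 ≈ 0.63259 half-lives.
t = n × t½ = 0.63259 × 13.1 ≈ 8.2869 seconds.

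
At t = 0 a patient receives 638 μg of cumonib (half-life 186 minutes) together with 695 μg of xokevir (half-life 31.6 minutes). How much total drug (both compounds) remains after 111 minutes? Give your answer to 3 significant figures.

483 μg

cumonib: 638 × (1/2)^(111/186) = 638 × (1/2)^0.59677 ≈ 421.87 μg.
xokevir: 695 × (1/2)^(111/31.6) = 695 × (1/2)^3.5127 ≈ 60.893 μg.
Total = 421.87 + 60.893 ≈ 482.76 μg.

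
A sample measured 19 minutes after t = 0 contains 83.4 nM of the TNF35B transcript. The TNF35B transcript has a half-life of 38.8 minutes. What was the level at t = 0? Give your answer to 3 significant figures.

117 nM

Number of half-lives elapsed: n = 19/38.8 ≈ 0.48969.
A₀ = A × 2^n = 83.4 × 2^0.48969 = 83.4 × 1.4041 ≈ 117.11 nM.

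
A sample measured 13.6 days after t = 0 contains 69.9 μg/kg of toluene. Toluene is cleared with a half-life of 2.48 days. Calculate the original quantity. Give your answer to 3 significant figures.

3130 μg/kg

Number of half-lives elapsed: n = 13.6/2.48 ≈ 5.4839.
A₀ = A × 2^n = 69.9 × 2^5.4839 = 69.9 × 44.752 ≈ 3128.1 μg/kg.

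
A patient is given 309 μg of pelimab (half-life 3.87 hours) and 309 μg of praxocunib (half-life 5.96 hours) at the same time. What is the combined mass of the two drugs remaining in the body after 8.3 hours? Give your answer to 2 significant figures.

190 μg

pelimab: 309 × (1/2)^(8.3/3.87) = 309 × (1/2)^2.1447 ≈ 69.878 μg.
praxocunib: 309 × (1/2)^(8.3/5.96) = 309 × (1/2)^1.3926 ≈ 117.69 μg.
Total = 69.878 + 117.69 ≈ 187.57 μg.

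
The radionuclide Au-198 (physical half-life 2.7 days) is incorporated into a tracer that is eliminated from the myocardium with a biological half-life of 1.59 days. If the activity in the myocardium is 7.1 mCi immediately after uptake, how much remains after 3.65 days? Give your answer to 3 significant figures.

1/t_eff = 1/t_phys + 1/t_biol = 1/2.7 + 1/1.59 = 0.9993 per day.
t_eff = 2.7 × 1.59 / (2.7 + 1.59) ≈ 1.0007 days.
Remaining = 7.1 × (1/2)^(3.65/1.0007) = 7.1 × (1/2)^3.6474 ≈ 0.56659 mCi.

0.567 mCi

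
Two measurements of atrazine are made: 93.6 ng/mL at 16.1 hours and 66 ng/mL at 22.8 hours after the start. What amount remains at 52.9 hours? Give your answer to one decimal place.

13.7 ng/mL

Over Δt = 22.8 − 16.1 = 6.7 hours, the level fell by a factor of 93.6/66 ≈ 1.4182.
n = log₂(1.4182) ≈ 0.50404 half-lives, so t½ = 6.7/0.50404 ≈ 13.293 hours.
From t = 22.8 to t = 52.9: 66 × (1/2)^((52.9−22.8)/13.293) ≈ 13.737 ng/mL.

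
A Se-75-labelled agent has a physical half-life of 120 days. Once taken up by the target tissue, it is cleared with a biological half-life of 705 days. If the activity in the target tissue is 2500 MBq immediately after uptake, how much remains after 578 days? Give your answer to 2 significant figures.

50 MBq

1/t_eff = 1/t_phys + 1/t_biol = 1/120 + 1/705 = 0.0097518 per day.
t_eff = 120 × 705 / (120 + 705) ≈ 102.55 days.
Remaining = 2500 × (1/2)^(578/102.55) = 2500 × (1/2)^5.6365 ≈ 50.255 MBq.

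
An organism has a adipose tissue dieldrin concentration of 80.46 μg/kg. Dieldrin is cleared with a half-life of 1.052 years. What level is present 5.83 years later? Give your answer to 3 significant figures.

1.73 μg/kg

Number of half-lives: n = 5.83/1.052 ≈ 5.5418.
Remaining = 80.46 × (1/2)^5.5418 = 80.46 × 0.021466 ≈ 1.7271 μg/kg.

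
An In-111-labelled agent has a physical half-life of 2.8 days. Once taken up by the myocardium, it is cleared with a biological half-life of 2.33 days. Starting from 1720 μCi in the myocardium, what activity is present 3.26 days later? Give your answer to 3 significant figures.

291 μCi

1/t_eff = 1/t_phys + 1/t_biol = 1/2.8 + 1/2.33 = 0.78633 per day.
t_eff = 2.8 × 2.33 / (2.8 + 2.33) ≈ 1.2717 days.
Remaining = 1720 × (1/2)^(3.26/1.2717) = 1720 × (1/2)^2.5634 ≈ 290.98 μCi.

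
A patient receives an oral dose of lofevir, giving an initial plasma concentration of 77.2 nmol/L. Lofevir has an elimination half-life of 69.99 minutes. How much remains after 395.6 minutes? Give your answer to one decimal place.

1.5 nmol/L

Number of half-lives: n = 395.6/69.99 ≈ 5.6522.
Remaining = 77.2 × (1/2)^5.6522 = 77.2 × 0.019884 ≈ 1.5351 nmol/L.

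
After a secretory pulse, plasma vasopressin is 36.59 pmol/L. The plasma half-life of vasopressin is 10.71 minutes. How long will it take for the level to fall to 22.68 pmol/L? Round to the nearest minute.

7 minutes

Fraction remaining = 22.68/36.59 ≈ 0.61984.
n = log₂(36.59/22.68) = ln(1.6133)/ln 2 ≈ 0.69003 half-lives.
t = n × t½ = 0.69003 × 10.71 ≈ 7.3902 minutes.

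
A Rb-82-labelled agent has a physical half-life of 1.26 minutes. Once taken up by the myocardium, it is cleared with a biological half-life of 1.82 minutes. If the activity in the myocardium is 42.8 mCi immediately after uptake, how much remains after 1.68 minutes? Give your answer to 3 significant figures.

8.96 mCi

1/t_eff = 1/t_phys + 1/t_biol = 1/1.26 + 1/1.82 = 1.3431 per minute.
t_eff = 1.26 × 1.82 / (1.26 + 1.82) ≈ 0.74455 minutes.
Remaining = 42.8 × (1/2)^(1.68/0.74455) = 42.8 × (1/2)^2.2564 ≈ 8.9577 mCi.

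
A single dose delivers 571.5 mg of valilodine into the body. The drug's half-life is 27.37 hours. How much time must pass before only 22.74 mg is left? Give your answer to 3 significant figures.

Fraction remaining = 22.74/571.5 ≈ 0.03979.
n = log₂(571.5/22.74) = ln(25.132)/ln 2 ≈ 4.6514 half-lives.
t = n × t½ = 4.6514 × 27.37 ≈ 127.31 hours.

127 hours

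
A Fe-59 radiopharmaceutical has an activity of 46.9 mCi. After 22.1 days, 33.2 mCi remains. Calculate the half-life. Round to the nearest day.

A/A₀ = 33.2/46.9 ≈ 0.70789.
n = log₂(1.4127) ≈ 0.4984 half-lives elapsed in 22.1 days.
t½ = 22.1/0.4984 ≈ 44.341 days.

44 days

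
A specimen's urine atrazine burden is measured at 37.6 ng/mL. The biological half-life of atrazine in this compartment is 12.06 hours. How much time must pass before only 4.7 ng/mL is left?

4.7/37.6 = 1/8, so 3 half-lives have elapsed.
t = 3 × 12.06 = 36.18 hours.

36.18 hours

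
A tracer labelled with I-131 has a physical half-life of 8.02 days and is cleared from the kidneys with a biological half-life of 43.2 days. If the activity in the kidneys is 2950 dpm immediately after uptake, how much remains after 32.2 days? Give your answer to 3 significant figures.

109 dpm

1/t_eff = 1/t_phys + 1/t_biol = 1/8.02 + 1/43.2 = 0.14784 per day.
t_eff = 8.02 × 43.2 / (8.02 + 43.2) ≈ 6.7642 days.
Remaining = 2950 × (1/2)^(32.2/6.7642) = 2950 × (1/2)^4.7603 ≈ 108.85 dpm.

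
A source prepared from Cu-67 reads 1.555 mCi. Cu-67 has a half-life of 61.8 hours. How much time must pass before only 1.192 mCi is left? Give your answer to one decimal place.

23.7 hours

Fraction remaining = 1.192/1.555 ≈ 0.76656.
n = log₂(1.555/1.192) = ln(1.3045)/ln 2 ≈ 0.38353 half-lives.
t = n × t½ = 0.38353 × 61.8 ≈ 23.702 hours.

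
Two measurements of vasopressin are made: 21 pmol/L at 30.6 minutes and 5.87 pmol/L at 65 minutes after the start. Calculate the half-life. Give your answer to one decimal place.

18.7 minutes

Over Δt = 65 − 30.6 = 34.4 minutes, the level fell by a factor of 21/5.87 ≈ 3.5775.
n = log₂(3.5775) ≈ 1.839 half-lives, so t½ = 34.4/1.839 ≈ 18.706 minutes.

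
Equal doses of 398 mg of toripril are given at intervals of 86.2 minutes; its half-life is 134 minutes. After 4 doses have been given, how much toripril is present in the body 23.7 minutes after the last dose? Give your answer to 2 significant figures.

810 mg

The 4 doses were given 282.3, 196.1, 109.9, 23.7 minutes ago.
Total = 398·(1/2)^(282.3/134) + 398·(1/2)^(196.1/134) + 398·(1/2)^(109.9/134) + 398·(1/2)^(23.7/134)
      = 92.406 + 144.33 + 225.42 + 352.08 ≈ 814.23 mg.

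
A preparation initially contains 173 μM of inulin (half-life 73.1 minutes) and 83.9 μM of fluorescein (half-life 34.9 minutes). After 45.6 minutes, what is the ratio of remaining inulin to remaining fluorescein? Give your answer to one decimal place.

inulin: 173 × (1/2)^(45.6/73.1) = 173 × (1/2)^0.6238 ≈ 112.27 μM.
fluorescein: 83.9 × (1/2)^(45.6/34.9) = 83.9 × (1/2)^1.3066 ≈ 33.919 μM.
Ratio ≈ 112.27 / 33.919 ≈ 3.31.

3.3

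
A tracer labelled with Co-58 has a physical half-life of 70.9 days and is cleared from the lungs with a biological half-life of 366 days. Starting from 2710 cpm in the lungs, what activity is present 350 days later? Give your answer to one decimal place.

1/t_eff = 1/t_phys + 1/t_biol = 1/70.9 + 1/366 = 0.016837 per day.
t_eff = 70.9 × 366 / (70.9 + 366) ≈ 59.394 days.
Remaining = 2710 × (1/2)^(350/59.394) = 2710 × (1/2)^5.8928 ≈ 45.61 cpm.

45.6 cpm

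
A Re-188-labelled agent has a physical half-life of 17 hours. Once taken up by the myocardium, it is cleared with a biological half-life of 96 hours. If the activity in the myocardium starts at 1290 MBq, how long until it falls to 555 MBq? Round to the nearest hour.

1/t_eff = 1/t_phys + 1/t_biol = 1/17 + 1/96 = 0.06924 per hour.
t_eff = 17 × 96 / (17 + 96) ≈ 14.442 hours.
n = log₂(1290/555) ≈ 1.2168; t = 1.2168 × 14.442 ≈ 17.574 hours.

18 hours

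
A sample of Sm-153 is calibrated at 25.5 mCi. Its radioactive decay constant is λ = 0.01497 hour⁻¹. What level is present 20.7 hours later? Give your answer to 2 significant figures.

t½ = ln 2 / λ = 0.69315 / 0.01497 ≈ 46.302 hours.
Number of half-lives: n = 20.7/46.302 ≈ 0.44706.
Remaining = 25.5 × (1/2)^0.44706 = 25.5 × 0.73354 ≈ 18.705 mCi.

19 mCi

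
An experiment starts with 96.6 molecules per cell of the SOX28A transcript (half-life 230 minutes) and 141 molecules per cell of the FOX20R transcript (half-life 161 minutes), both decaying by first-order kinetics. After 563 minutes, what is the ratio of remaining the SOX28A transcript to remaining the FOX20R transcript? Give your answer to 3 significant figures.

SOX28A transcript: 96.6 × (1/2)^(563/230) = 96.6 × (1/2)^2.4478 ≈ 17.705 molecules per cell.
FOX20R transcript: 141 × (1/2)^(563/161) = 141 × (1/2)^3.4969 ≈ 12.49 molecules per cell.
Ratio ≈ 17.705 / 12.49 ≈ 1.4176.

1.42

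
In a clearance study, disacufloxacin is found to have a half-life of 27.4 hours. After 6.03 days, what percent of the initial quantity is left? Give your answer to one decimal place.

2.6%

6.03 days = 144.72 hours.
n = 144.72/27.4 ≈ 5.2818 half-lives.
Fraction remaining = (1/2)^5.2818 ≈ 0.025706, i.e. 2.5706%.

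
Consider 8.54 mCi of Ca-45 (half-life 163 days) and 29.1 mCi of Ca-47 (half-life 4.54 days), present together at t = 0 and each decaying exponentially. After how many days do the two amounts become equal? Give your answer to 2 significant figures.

8.3 days

Set 8.54·(1/2)^(t/163) = 29.1·(1/2)^(t/4.54).
Taking log₂: log₂(8.54/29.1) = t·(1/163 − 1/4.54).
log₂(0.29347) = -1.7687; 1/163 − 1/4.54 = -0.21413.
t = -1.7687 / -0.21413 ≈ 8.26 days.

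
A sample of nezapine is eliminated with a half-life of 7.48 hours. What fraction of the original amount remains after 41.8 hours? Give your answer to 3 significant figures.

n = 41.8/7.48 ≈ 5.5882 half-lives.
Fraction remaining = (1/2)^5.5882 ≈ 0.020786.

0.0208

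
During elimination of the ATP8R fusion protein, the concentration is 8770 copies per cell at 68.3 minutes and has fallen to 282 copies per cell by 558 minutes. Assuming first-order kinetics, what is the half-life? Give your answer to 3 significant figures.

Over Δt = 558 − 68.3 = 489.7 minutes, the level fell by a factor of 8770/282 ≈ 31.099.
n = log₂(31.099) ≈ 4.9588 half-lives, so t½ = 489.7/4.9588 ≈ 98.754 minutes.

98.8 minutes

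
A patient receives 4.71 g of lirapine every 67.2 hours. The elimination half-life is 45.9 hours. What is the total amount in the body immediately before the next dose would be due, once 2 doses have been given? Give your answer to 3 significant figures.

The 2 doses were given 134.4, 67.2 hours ago.
Total = 4.71·(1/2)^(134.4/45.9) + 4.71·(1/2)^(67.2/45.9)
      = 0.61883 + 1.7073 ≈ 2.3261 g.

2.33 g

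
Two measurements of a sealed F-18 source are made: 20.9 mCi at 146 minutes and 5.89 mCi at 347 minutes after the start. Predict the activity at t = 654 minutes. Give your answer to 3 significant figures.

Over Δt = 347 − 146 = 201 minutes, the level fell by a factor of 20.9/5.89 ≈ 3.5484.
n = log₂(3.5484) ≈ 1.8272 half-lives, so t½ = 201/1.8272 ≈ 110.01 minutes.
From t = 347 to t = 654: 5.89 × (1/2)^((654−347)/110.01) ≈ 0.85117 mCi.

0.851 mCi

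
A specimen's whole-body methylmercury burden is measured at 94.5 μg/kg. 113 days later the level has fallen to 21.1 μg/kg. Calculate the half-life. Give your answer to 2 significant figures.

A/A₀ = 21.1/94.5 ≈ 0.22328.
n = log₂(4.4787) ≈ 2.1631 half-lives elapsed in 113 days.
t½ = 113/2.1631 ≈ 52.241 days.

52 days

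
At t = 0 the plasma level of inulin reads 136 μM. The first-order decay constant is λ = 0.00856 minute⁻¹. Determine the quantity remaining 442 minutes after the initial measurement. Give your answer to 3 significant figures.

3.09 μM

t½ = ln 2 / λ = 0.69315 / 0.00856 ≈ 80.975 minutes.
Number of half-lives: n = 442/80.975 ≈ 5.4585.
Remaining = 136 × (1/2)^5.4585 = 136 × 0.022742 ≈ 3.093 μM.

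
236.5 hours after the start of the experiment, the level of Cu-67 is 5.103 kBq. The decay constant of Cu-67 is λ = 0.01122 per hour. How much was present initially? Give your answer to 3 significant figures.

72.5 kBq

t½ = ln 2 / λ = 0.69315 / 0.01122 ≈ 61.778 hours.
Number of half-lives elapsed: n = 236.5/61.778 ≈ 3.8282.
A₀ = A × 2^n = 5.103 × 2^3.8282 = 5.103 × 14.204 ≈ 72.483 kBq.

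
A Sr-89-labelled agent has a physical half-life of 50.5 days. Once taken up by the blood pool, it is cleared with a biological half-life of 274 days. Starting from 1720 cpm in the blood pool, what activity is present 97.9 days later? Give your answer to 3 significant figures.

1/t_eff = 1/t_phys + 1/t_biol = 1/50.5 + 1/274 = 0.023452 per day.
t_eff = 50.5 × 274 / (50.5 + 274) ≈ 42.641 days.
Remaining = 1720 × (1/2)^(97.9/42.641) = 1720 × (1/2)^2.2959 ≈ 350.26 cpm.

350 cpm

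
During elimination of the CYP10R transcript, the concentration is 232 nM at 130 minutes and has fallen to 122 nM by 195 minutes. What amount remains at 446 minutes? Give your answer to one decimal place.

Over Δt = 195 − 130 = 65 minutes, the level fell by a factor of 232/122 ≈ 1.9016.
n = log₂(1.9016) ≈ 0.92724 half-lives, so t½ = 65/0.92724 ≈ 70.1 minutes.
From t = 195 to t = 446: 122 × (1/2)^((446−195)/70.1) ≈ 10.198 nM.

10.2 nM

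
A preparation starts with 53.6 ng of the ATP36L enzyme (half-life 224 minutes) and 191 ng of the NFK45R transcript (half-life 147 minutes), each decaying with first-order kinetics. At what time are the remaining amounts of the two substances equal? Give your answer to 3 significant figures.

784 minutes

Set 53.6·(1/2)^(t/224) = 191·(1/2)^(t/147).
Taking log₂: log₂(53.6/191) = t·(1/224 − 1/147).
log₂(0.28063) = -1.8333; 1/224 − 1/147 = -0.0023384.
t = -1.8333 / -0.0023384 ≈ 783.97 minutes.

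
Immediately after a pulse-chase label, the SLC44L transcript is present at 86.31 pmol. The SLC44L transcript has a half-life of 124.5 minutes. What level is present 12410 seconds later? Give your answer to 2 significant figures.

Convert the elapsed time: 12410 seconds = 206.833 minutes.
Number of half-lives: n = 206.833/124.5 ≈ 1.6613.
Remaining = 86.31 × (1/2)^1.6613 = 86.31 × 0.31615 ≈ 27.287 pmol.

27 pmol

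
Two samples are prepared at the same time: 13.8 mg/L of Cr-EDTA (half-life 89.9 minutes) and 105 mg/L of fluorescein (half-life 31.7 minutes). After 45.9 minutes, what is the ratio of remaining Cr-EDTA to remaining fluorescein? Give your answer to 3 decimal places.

0.252

Cr-EDTA: 13.8 × (1/2)^(45.9/89.9) = 13.8 × (1/2)^0.51057 ≈ 9.6869 mg/L.
fluorescein: 105 × (1/2)^(45.9/31.7) = 105 × (1/2)^1.4479 ≈ 38.487 mg/L.
Ratio ≈ 9.6869 / 38.487 ≈ 0.25169.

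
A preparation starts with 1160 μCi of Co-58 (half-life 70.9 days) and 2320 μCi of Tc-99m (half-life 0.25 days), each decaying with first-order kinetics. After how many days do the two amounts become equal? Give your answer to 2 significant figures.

Set 1160·(1/2)^(t/70.9) = 2320·(1/2)^(t/0.25).
Taking log₂: log₂(1160/2320) = t·(1/70.9 − 1/0.25).
log₂(0.5) = -1; 1/70.9 − 1/0.25 = -3.9859.
t = -1 / -3.9859 ≈ 0.25088 days.

0.25 days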